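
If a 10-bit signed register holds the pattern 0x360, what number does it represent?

-160

pattern = 1101100000 (MSB is 1 ⇒ negative)
Invert: 0010011111, add 1 → 0010100000 = 160, so the value is -160.
(Equivalently: 864 - 2^10 = 864 - 1024 = -160.)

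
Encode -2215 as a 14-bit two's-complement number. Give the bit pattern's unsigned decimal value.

2215 in 14 bits: 00100010100111
Invert: 11011101011000
Add 1:  11011101011001 = 14169
(Check: 2^14 - 2215 = 16384 - 2215 = 14169.)

14169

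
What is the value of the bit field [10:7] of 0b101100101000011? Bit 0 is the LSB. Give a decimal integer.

v = 101100101000011
Shift right by 7: 10110010
Mask low 4 bits: 0010 = 2

2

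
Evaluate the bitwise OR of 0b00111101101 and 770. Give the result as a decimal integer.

1007

a = 0111101101
770 = 1100000010
 OR → 1111101111 = 1007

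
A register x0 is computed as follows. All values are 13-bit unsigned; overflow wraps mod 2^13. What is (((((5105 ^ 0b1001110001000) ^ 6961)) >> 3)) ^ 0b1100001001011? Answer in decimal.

5105 = 1001111110001
0b1001110001000 = 1001110001000
→ ^ → 0000001111001 = 121
6961 = 1101100110001
→ ^ → 1101101001000 = 6984
→ >> 3 → 0001101101001 = 873
0b1100001001011 = 1100001001011
→ ^ → 1101100100010 = 6946

6946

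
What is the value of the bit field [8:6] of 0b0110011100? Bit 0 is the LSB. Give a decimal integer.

v = 0110011100
Shift right by 6: 0110
Mask low 3 bits: 110 = 6

6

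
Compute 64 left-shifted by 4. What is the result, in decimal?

64 = 00001000000
shift left by 4 → 10000000000 = 1024
(equivalently, 64 × 2^4 = 64 × 16)

1024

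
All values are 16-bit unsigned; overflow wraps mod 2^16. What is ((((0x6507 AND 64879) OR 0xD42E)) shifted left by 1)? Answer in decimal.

0x6507 = 0110010100000111
64879 = 1111110101101111
→ AND → 0110010100000111 = 25863
0xD42E = 1101010000101110
→ OR → 1111010100101111 = 62767
→ shifted left by 1 (mod 2^16) → 1110101001011110 = 59998

59998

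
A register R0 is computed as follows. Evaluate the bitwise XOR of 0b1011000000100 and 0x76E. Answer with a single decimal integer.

a = 1011000000100
0x76E = 0011101101110
XOR → 1000101101010 = 4458

4458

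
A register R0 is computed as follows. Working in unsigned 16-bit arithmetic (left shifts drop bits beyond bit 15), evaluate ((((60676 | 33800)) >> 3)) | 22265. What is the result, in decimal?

24569

60676 = 1110110100000100
33800 = 1000010000001000
→ | → 1110110100001100 = 60684
→ >> 3 → 0001110110100001 = 7585
22265 = 0101011011111001
→ | → 0101111111111001 = 24569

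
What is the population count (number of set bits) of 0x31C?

0x31C = 1100011100
Count the 1s: 1 + 1 + 1 + 1 + 1 = 5

5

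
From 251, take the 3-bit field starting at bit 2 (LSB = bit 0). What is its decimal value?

6

v = 011111011
Shift right by 2: 0111110
Mask low 3 bits: 110 = 6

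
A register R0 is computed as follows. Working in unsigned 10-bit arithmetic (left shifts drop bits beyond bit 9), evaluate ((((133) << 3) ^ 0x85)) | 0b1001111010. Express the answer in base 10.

767

133 = 0010000101
→ << 3 (mod 2^10) → 0000101000 = 40
0x85 = 0010000101
→ ^ → 0010101101 = 173
0b1001111010 = 1001111010
→ | → 1011111111 = 767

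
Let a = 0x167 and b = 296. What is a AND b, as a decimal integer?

0x167 = 101100111
296 = 100101000
AND → 100100000 = 288

288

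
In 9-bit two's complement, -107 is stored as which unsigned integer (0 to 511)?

107 in 9 bits: 001101011
Invert: 110010100
Add 1:  110010101 = 405
(Check: 2^9 - 107 = 512 - 107 = 405.)

405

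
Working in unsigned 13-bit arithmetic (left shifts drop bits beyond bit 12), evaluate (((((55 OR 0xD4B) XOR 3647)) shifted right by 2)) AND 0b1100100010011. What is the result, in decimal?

16

55 = 0000000110111
0xD4B = 0110101001011
→ OR → 0110101111111 = 3455
3647 = 0111000111111
→ XOR → 0001101000000 = 832
→ shifted right by 2 → 0000011010000 = 208
0b1100100010011 = 1100100010011
→ AND → 0000000010000 = 16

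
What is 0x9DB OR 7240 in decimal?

0x9DB = 0100111011011
7240 = 1110001001000
 OR → 1110111011011 = 7643

7643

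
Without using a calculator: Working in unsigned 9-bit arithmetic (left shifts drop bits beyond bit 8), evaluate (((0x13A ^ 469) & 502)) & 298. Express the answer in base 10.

34

0x13A = 100111010
469 = 111010101
→ ^ → 011101111 = 239
502 = 111110110
→ & → 011100110 = 230
298 = 100101010
→ & → 000100010 = 34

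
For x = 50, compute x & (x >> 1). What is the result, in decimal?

16

x = 110010 = 50
x>>1 = 011001
AND  = 010000 = 16
(x & (x >> 1) has a 1 wherever x has two consecutive 1 bits.)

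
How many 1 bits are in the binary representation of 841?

841 = 1101001001
Count the 1s: 1 + 1 + 1 + 1 + 1 = 5

5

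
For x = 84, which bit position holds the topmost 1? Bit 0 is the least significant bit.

84 = 1010100
The topmost 1 is at position 6 (since 2^6 = 64 ≤ 84 < 128).

6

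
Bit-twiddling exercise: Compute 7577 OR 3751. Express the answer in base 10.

8127

7577 = 1110110011001
3751 = 0111010100111
 OR → 1111110111111 = 8127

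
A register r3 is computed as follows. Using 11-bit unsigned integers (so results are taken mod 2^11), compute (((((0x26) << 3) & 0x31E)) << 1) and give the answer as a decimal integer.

0x26 = 00000100110
→ << 3 (mod 2^11) → 00100110000 = 304
0x31E = 01100011110
→ & → 00100010000 = 272
→ << 1 (mod 2^11) → 01000100000 = 544

544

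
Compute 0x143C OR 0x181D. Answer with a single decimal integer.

7229

0x143C = 1010000111100
0x181D = 1100000011101
 OR → 1110000111101 = 7229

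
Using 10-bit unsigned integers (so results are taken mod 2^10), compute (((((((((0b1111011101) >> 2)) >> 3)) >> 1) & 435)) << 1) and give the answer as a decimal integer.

0b1111011101 = 1111011101
→ >> 2 → 0011110111 = 247
→ >> 3 → 0000011110 = 30
→ >> 1 → 0000001111 = 15
435 = 0110110011
→ & → 0000000011 = 3
→ << 1 (mod 2^10) → 0000000110 = 6

6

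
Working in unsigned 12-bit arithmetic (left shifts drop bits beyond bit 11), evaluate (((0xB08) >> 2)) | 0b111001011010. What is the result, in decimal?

0xB08 = 101100001000
→ >> 2 → 001011000010 = 706
0b111001011010 = 111001011010
→ | → 111011011010 = 3802

3802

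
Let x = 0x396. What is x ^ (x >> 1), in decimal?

605

x = 1110010110 = 918
x>>1 = 0111001011
XOR  = 1001011101 = 605
(x ^ (x >> 1) gives the standard binary-reflected Gray code of x.)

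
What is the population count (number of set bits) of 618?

618 = 1001101010
Count the 1s: 1 + 1 + 1 + 1 + 1 = 5

5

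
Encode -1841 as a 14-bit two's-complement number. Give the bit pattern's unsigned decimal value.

14543

1841 in 14 bits: 00011100110001
Invert: 11100011001110
Add 1:  11100011001111 = 14543
(Check: 2^14 - 1841 = 16384 - 1841 = 14543.)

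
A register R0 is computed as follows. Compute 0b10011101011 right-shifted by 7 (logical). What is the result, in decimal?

x = 10011101011
shift right by 7 → 00000001001 = 9
(equivalently, floor(1259 / 128))

9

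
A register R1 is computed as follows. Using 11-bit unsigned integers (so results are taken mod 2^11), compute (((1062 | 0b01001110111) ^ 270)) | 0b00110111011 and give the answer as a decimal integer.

2043

1062 = 10000100110
0b01001110111 = 01001110111
→ | → 11001110111 = 1655
270 = 00100001110
→ ^ → 11101111001 = 1913
0b00110111011 = 00110111011
→ | → 11111111011 = 2043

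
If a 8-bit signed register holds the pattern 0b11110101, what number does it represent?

pattern = 11110101 (MSB is 1 ⇒ negative)
Invert: 00001010, add 1 → 00001011 = 11, so the value is -11.
(Equivalently: 245 - 2^8 = 245 - 256 = -11.)

-11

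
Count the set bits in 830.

830 = 1100111110
Count the 1s: 1 + 1 + 1 + 1 + 1 + 1 + 1 = 7

7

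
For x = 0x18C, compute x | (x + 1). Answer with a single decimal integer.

x = 110001100 = 396
x + 1 = 110001101
OR    = 110001101 = 397
(x | (x + 1) sets the lowest cleared bit.)

397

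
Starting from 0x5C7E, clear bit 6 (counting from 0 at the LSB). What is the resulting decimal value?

x = 101110001111110
bit 6 is currently 1; clear it via x & ~(1 << 6) = x & ~64
→ 101110000111110 = 23614

23614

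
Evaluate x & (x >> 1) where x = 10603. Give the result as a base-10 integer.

33

x = 10100101101011 = 10603
x>>1 = 01010010110101
AND  = 00000000100001 = 33
(x & (x >> 1) has a 1 wherever x has two consecutive 1 bits.)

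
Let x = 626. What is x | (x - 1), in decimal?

x = 1001110010 = 626
x - 1 = 1001110001
OR    = 1001110011 = 627
(x | (x - 1) sets all bits below the lowest set bit.)

627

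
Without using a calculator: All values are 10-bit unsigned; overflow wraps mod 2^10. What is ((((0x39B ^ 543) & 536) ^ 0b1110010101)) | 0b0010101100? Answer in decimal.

0x39B = 1110011011
543 = 1000011111
→ ^ → 0110000100 = 388
536 = 1000011000
→ & → 0000000000 = 0
0b1110010101 = 1110010101
→ ^ → 1110010101 = 917
0b0010101100 = 0010101100
→ | → 1110111101 = 957

957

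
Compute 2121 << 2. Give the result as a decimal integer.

8484

2121 = 00100001001001
shift left by 2 → 10000100100100 = 8484
(equivalently, 2121 × 2^2 = 2121 × 4)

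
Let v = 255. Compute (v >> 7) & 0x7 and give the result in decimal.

v = 00011111111
Shift right by 7: 0001
Mask low 3 bits: 001 = 1

1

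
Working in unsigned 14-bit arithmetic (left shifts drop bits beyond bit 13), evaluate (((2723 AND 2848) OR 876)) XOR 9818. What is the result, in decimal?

2723 = 00101010100011
2848 = 00101100100000
→ AND → 00101000100000 = 2592
876 = 00001101101100
→ OR → 00101101101100 = 2924
9818 = 10011001011010
→ XOR → 10110100110110 = 11574

11574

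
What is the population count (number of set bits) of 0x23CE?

0x23CE = 10001111001110
Count the 1s: 1 + 1 + 1 + 1 + 1 + 1 + 1 + 1 = 8

8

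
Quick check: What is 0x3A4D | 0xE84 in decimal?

0x3A4D = 11101001001101
0xE84 = 00111010000100
 OR → 11111011001101 = 16077

16077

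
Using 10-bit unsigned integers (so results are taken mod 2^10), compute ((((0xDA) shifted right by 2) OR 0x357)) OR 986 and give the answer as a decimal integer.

0xDA = 0011011010
→ shifted right by 2 → 0000110110 = 54
0x357 = 1101010111
→ OR → 1101110111 = 887
986 = 1111011010
→ OR → 1111111111 = 1023

1023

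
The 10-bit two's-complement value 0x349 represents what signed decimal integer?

pattern = 1101001001 (MSB is 1 ⇒ negative)
Invert: 0010110110, add 1 → 0010110111 = 183, so the value is -183.
(Equivalently: 841 - 2^10 = 841 - 1024 = -183.)

-183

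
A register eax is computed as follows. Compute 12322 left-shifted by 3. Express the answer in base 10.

12322 = 00011000000100010
shift left by 3 → 11000000100010000 = 98576
(equivalently, 12322 × 2^3 = 12322 × 8)

98576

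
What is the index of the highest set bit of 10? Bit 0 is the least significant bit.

3

10 = 1010
The topmost 1 is at position 3 (since 2^3 = 8 ≤ 10 < 16).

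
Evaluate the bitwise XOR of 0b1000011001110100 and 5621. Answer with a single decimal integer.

37761

a = 1000011001110100
5621 = 0001010111110101
XOR → 1001001110000001 = 37761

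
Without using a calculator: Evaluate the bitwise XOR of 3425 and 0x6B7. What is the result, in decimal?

3030

3425 = 110101100001
0x6B7 = 011010110111
XOR → 101111010110 = 3030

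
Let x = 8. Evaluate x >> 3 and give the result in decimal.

8 = 1000
shift right by 3 → 0001 = 1
(equivalently, floor(8 / 8))

1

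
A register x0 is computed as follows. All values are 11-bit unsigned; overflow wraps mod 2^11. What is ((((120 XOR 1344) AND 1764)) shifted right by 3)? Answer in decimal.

120 = 00001111000
1344 = 10101000000
→ XOR → 10100111000 = 1336
1764 = 11011100100
→ AND → 10000100000 = 1056
→ shifted right by 3 → 00010000100 = 132

132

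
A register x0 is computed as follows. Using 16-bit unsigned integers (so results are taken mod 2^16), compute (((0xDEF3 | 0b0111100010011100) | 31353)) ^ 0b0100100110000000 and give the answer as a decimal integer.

0xDEF3 = 1101111011110011
0b0111100010011100 = 0111100010011100
→ | → 1111111011111111 = 65279
31353 = 0111101001111001
→ | → 1111111011111111 = 65279
0b0100100110000000 = 0100100110000000
→ ^ → 1011011101111111 = 46975

46975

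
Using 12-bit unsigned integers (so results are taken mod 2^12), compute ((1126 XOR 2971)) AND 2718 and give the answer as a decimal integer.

1126 = 010001100110
2971 = 101110011011
→ XOR → 111111111101 = 4093
2718 = 101010011110
→ AND → 101010011100 = 2716

2716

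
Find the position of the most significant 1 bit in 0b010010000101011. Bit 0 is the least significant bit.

13

0b010010000101011 = 10010000101011
The topmost 1 is at position 13 (since 2^13 = 8192 ≤ 9259 < 16384).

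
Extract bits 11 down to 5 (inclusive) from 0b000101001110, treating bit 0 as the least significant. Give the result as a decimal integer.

v = 000101001110
Shift right by 5: 0001010
Mask low 7 bits: 0001010 = 10

10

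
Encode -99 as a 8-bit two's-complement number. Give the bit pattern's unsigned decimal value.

99 in 8 bits: 01100011
Invert: 10011100
Add 1:  10011101 = 157
(Check: 2^8 - 99 = 256 - 99 = 157.)

157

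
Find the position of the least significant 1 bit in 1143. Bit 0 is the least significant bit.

1143 = 10001110111
Trailing zeros: 0, so the lowest set bit is bit 0 (value 1).

0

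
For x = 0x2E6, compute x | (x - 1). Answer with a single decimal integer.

743

x = 1011100110 = 742
x - 1 = 1011100101
OR    = 1011100111 = 743
(x | (x - 1) sets all bits below the lowest set bit.)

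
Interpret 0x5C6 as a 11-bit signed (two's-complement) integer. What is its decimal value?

-570

pattern = 10111000110 (MSB is 1 ⇒ negative)
Invert: 01000111001, add 1 → 01000111010 = 570, so the value is -570.
(Equivalently: 1478 - 2^11 = 1478 - 2048 = -570.)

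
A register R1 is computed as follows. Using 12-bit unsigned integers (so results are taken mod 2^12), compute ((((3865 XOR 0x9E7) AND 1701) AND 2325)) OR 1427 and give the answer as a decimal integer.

3865 = 111100011001
0x9E7 = 100111100111
→ XOR → 011011111110 = 1790
1701 = 011010100101
→ AND → 011010100100 = 1700
2325 = 100100010101
→ AND → 000000000100 = 4
1427 = 010110010011
→ OR → 010110010111 = 1431

1431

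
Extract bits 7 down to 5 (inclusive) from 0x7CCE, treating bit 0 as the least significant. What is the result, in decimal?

v = 111110011001110
Shift right by 5: 1111100110
Mask low 3 bits: 110 = 6

6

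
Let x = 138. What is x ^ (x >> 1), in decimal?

207

x = 10001010 = 138
x>>1 = 01000101
XOR  = 11001111 = 207
(x ^ (x >> 1) gives the standard binary-reflected Gray code of x.)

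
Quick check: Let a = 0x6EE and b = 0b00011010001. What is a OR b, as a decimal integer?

1791

0x6EE = 11011101110
b = 00011010001
 OR → 11011111111 = 1791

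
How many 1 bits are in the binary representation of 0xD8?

0xD8 = 11011000
Count the 1s: 1 + 1 + 1 + 1 = 4

4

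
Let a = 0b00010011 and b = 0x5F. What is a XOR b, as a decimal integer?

76

a = 0010011
0x5F = 1011111
XOR → 1001100 = 76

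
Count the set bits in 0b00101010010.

4

n = 101010010
Count the 1s: 1 + 1 + 1 + 1 = 4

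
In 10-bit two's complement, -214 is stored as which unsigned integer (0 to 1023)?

810

214 in 10 bits: 0011010110
Invert: 1100101001
Add 1:  1100101010 = 810
(Check: 2^10 - 214 = 1024 - 214 = 810.)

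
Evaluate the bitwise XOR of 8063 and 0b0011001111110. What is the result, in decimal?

8063 = 1111101111111
b = 0011001111110
XOR → 1100100000001 = 6401

6401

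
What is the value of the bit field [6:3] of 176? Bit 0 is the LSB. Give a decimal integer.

v = 000010110000
Shift right by 3: 000010110
Mask low 4 bits: 0110 = 6

6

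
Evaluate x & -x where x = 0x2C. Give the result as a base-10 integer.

x = 101100 = 44
-x (two's complement) = …010100
AND   = 000100 = 4
(x & -x isolates the lowest set bit of x.)

4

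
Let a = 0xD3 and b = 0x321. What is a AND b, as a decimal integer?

1

0xD3 = 0011010011
0x321 = 1100100001
AND → 0000000001 = 1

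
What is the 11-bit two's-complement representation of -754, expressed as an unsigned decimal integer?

754 in 11 bits: 01011110010
Invert: 10100001101
Add 1:  10100001110 = 1294
(Check: 2^11 - 754 = 2048 - 754 = 1294.)

1294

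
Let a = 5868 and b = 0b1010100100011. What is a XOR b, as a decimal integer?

975

5868 = 1011011101100
b = 1010100100011
XOR → 0001111001111 = 975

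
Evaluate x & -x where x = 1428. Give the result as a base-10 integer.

4

x = 10110010100 = 1428
-x (two's complement) = …01001101100
AND   = 00000000100 = 4
(x & -x isolates the lowest set bit of x.)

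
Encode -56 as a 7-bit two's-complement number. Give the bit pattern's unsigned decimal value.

56 in 7 bits: 0111000
Invert: 1000111
Add 1:  1001000 = 72
(Check: 2^7 - 56 = 128 - 56 = 72.)

72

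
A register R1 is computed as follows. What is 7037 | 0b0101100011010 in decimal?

7039

7037 = 1101101111101
b = 0101100011010
 OR → 1101101111111 = 7039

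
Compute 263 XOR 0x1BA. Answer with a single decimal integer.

263 = 100000111
0x1BA = 110111010
XOR → 010111101 = 189

189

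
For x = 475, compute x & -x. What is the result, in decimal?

x = 111011011 = 475
-x (two's complement) = …000100101
AND   = 000000001 = 1
(x & -x isolates the lowest set bit of x.)

1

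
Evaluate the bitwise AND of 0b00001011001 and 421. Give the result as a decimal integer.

1

a = 001011001
421 = 110100101
AND → 000000001 = 1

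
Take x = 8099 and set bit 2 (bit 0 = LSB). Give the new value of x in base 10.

8103

x = 001111110100011
bit 2 is currently 0; set it via x | (1 << 2) = x | 4
→ 001111110100111 = 8103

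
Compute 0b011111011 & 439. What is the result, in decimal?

179

a = 011111011
439 = 110110111
AND → 010110011 = 179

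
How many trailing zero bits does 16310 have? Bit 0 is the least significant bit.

16310 = 11111110110110
Trailing zeros: 1, so the lowest set bit is bit 1 (value 2).

1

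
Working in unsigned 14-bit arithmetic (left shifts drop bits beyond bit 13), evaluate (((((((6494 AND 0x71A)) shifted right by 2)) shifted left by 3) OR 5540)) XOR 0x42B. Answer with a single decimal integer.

6494 = 01100101011110
0x71A = 00011100011010
→ AND → 00000100011010 = 282
→ shifted right by 2 → 00000001000110 = 70
→ shifted left by 3 (mod 2^14) → 00001000110000 = 560
5540 = 01010110100100
→ OR → 01011110110100 = 6068
0x42B = 00010000101011
→ XOR → 01001110011111 = 5023

5023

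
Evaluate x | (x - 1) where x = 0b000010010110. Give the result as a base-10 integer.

x = 10010110 = 150
x - 1 = 10010101
OR    = 10010111 = 151
(x | (x - 1) sets all bits below the lowest set bit.)

151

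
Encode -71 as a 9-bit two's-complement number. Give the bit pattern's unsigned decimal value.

71 in 9 bits: 001000111
Invert: 110111000
Add 1:  110111001 = 441
(Check: 2^9 - 71 = 512 - 71 = 441.)

441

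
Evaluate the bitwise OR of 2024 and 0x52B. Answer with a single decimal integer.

2027

2024 = 11111101000
0x52B = 10100101011
 OR → 11111101011 = 2027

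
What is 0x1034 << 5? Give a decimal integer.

0x1034 = 000001000000110100
shift left by 5 → 100000011010000000 = 132736
(equivalently, 4148 × 2^5 = 4148 × 32)

132736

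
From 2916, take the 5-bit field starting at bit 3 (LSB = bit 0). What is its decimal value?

12

v = 101101100100
Shift right by 3: 101101100
Mask low 5 bits: 01100 = 12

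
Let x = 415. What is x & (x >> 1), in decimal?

x = 110011111 = 415
x>>1 = 011001111
AND  = 010001111 = 143
(x & (x >> 1) has a 1 wherever x has two consecutive 1 bits.)

143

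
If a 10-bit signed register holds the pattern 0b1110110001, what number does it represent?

pattern = 1110110001 (MSB is 1 ⇒ negative)
Invert: 0001001110, add 1 → 0001001111 = 79, so the value is -79.
(Equivalently: 945 - 2^10 = 945 - 1024 = -79.)

-79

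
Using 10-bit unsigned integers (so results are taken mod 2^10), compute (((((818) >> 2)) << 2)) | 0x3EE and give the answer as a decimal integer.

1022

818 = 1100110010
→ >> 2 → 0011001100 = 204
→ << 2 (mod 2^10) → 1100110000 = 816
0x3EE = 1111101110
→ | → 1111111110 = 1022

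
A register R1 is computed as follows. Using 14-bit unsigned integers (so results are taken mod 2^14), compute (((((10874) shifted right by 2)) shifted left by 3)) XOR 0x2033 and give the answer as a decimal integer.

13507

10874 = 10101001111010
→ shifted right by 2 → 00101010011110 = 2718
→ shifted left by 3 (mod 2^14) → 01010011110000 = 5360
0x2033 = 10000000110011
→ XOR → 11010011000011 = 13507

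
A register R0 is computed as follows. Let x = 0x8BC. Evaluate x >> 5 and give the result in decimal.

69

0x8BC = 100010111100
shift right by 5 → 000001000101 = 69
(equivalently, floor(2236 / 32))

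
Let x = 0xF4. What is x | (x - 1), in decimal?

247

x = 11110100 = 244
x - 1 = 11110011
OR    = 11110111 = 247
(x | (x - 1) sets all bits below the lowest set bit.)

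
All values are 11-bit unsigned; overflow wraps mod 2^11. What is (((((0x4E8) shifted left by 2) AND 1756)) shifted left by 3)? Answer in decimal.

1024

0x4E8 = 10011101000
→ shifted left by 2 (mod 2^11) → 01110100000 = 928
1756 = 11011011100
→ AND → 01010000000 = 640
→ shifted left by 3 (mod 2^11) → 10000000000 = 1024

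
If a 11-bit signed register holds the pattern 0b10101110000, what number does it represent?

pattern = 10101110000 (MSB is 1 ⇒ negative)
Invert: 01010001111, add 1 → 01010010000 = 656, so the value is -656.
(Equivalently: 1392 - 2^11 = 1392 - 2048 = -656.)

-656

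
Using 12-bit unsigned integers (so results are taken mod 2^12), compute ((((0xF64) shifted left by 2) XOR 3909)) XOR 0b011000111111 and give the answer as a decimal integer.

0xF64 = 111101100100
→ shifted left by 2 (mod 2^12) → 110110010000 = 3472
3909 = 111101000101
→ XOR → 001011010101 = 725
0b011000111111 = 011000111111
→ XOR → 010011101010 = 1258

1258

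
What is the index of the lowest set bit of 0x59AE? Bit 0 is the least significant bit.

1

0x59AE = 101100110101110
Trailing zeros: 1, so the lowest set bit is bit 1 (value 2).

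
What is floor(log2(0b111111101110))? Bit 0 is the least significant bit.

11

0b111111101110 = 111111101110
The topmost 1 is at position 11 (since 2^11 = 2048 ≤ 4078 < 4096).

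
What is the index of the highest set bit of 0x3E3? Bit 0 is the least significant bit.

9

0x3E3 = 1111100011
The topmost 1 is at position 9 (since 2^9 = 512 ≤ 995 < 1024).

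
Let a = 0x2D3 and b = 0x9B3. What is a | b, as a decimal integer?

0x2D3 = 001011010011
0x9B3 = 100110110011
 OR → 101111110011 = 3059

3059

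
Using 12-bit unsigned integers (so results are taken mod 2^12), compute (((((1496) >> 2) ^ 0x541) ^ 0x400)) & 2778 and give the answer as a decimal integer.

18

1496 = 010111011000
→ >> 2 → 000101110110 = 374
0x541 = 010101000001
→ ^ → 010000110111 = 1079
0x400 = 010000000000
→ ^ → 000000110111 = 55
2778 = 101011011010
→ & → 000000010010 = 18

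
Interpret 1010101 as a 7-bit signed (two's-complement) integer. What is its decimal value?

-43

pattern = 1010101 (MSB is 1 ⇒ negative)
Invert: 0101010, add 1 → 0101011 = 43, so the value is -43.
(Equivalently: 85 - 2^7 = 85 - 128 = -43.)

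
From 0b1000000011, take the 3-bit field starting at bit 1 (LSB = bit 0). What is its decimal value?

v = 1000000011
Shift right by 1: 100000001
Mask low 3 bits: 001 = 1

1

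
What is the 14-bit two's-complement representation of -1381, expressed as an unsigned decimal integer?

1381 in 14 bits: 00010101100101
Invert: 11101010011010
Add 1:  11101010011011 = 15003
(Check: 2^14 - 1381 = 16384 - 1381 = 15003.)

15003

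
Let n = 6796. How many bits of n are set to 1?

6796 = 1101010001100
Count the 1s: 1 + 1 + 1 + 1 + 1 + 1 = 6

6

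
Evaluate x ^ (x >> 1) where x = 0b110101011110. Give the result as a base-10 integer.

x = 110101011110 = 3422
x>>1 = 011010101111
XOR  = 101111110001 = 3057
(x ^ (x >> 1) gives the standard binary-reflected Gray code of x.)

3057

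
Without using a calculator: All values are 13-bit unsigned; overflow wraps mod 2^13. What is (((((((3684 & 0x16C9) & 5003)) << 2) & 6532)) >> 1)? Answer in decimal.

1024

3684 = 0111001100100
0x16C9 = 1011011001001
→ & → 0011001000000 = 1600
5003 = 1001110001011
→ & → 0001000000000 = 512
→ << 2 (mod 2^13) → 0100000000000 = 2048
6532 = 1100110000100
→ & → 0100000000000 = 2048
→ >> 1 → 0010000000000 = 1024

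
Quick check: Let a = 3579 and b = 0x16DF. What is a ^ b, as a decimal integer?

3579 = 0110111111011
0x16DF = 1011011011111
XOR → 1101100100100 = 6948

6948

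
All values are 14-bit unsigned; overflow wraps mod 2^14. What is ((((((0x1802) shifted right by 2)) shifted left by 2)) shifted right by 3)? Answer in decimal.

768

0x1802 = 01100000000010
→ shifted right by 2 → 00011000000000 = 1536
→ shifted left by 2 (mod 2^14) → 01100000000000 = 6144
→ shifted right by 3 → 00001100000000 = 768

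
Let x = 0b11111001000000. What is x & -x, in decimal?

64

x = 11111001000000 = 15936
-x (two's complement) = …00000111000000
AND   = 00000001000000 = 64
(x & -x isolates the lowest set bit of x.)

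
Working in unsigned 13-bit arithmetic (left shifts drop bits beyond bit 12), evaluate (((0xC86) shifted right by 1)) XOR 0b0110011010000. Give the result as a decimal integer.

2707

0xC86 = 0110010000110
→ shifted right by 1 → 0011001000011 = 1603
0b0110011010000 = 0110011010000
→ XOR → 0101010010011 = 2707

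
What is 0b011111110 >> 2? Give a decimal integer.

x = 11111110
shift right by 2 → 00111111 = 63
(equivalently, floor(254 / 4))

63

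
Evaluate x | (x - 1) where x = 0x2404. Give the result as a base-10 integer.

9223

x = 10010000000100 = 9220
x - 1 = 10010000000011
OR    = 10010000000111 = 9223
(x | (x - 1) sets all bits below the lowest set bit.)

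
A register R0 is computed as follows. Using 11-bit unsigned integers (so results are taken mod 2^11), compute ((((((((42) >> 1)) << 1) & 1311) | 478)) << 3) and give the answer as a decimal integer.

1776

42 = 00000101010
→ >> 1 → 00000010101 = 21
→ << 1 (mod 2^11) → 00000101010 = 42
1311 = 10100011111
→ & → 00000001010 = 10
478 = 00111011110
→ | → 00111011110 = 478
→ << 3 (mod 2^11) → 11011110000 = 1776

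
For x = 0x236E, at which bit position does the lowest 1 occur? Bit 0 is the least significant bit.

1

0x236E = 10001101101110
Trailing zeros: 1, so the lowest set bit is bit 1 (value 2).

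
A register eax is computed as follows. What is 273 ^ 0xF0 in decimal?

273 = 100010001
0xF0 = 011110000
XOR → 111100001 = 481

481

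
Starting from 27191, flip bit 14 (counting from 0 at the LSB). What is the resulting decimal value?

10807

x = 0110101000110111
bit 14 is currently 1; toggle it via x ^ (1 << 14) = x ^ 16384
→ 0010101000110111 = 10807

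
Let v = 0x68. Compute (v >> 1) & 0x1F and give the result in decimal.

20

v = 0001101000
Shift right by 1: 000110100
Mask low 5 bits: 10100 = 20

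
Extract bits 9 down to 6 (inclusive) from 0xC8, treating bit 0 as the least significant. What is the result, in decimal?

v = 000011001000
Shift right by 6: 000011
Mask low 4 bits: 0011 = 3

3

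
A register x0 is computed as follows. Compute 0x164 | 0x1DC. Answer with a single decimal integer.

508

0x164 = 101100100
0x1DC = 111011100
 OR → 111111100 = 508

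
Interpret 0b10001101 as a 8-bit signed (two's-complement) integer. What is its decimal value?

-115

pattern = 10001101 (MSB is 1 ⇒ negative)
Invert: 01110010, add 1 → 01110011 = 115, so the value is -115.
(Equivalently: 141 - 2^8 = 141 - 256 = -115.)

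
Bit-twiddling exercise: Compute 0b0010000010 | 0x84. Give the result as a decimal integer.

a = 10000010
0x84 = 10000100
 OR → 10000110 = 134

134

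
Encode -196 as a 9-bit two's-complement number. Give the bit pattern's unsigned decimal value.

196 in 9 bits: 011000100
Invert: 100111011
Add 1:  100111100 = 316
(Check: 2^9 - 196 = 512 - 196 = 316.)

316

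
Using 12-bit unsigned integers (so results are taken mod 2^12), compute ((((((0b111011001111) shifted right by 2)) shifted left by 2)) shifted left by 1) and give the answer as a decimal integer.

0b111011001111 = 111011001111
→ shifted right by 2 → 001110110011 = 947
→ shifted left by 2 (mod 2^12) → 111011001100 = 3788
→ shifted left by 1 (mod 2^12) → 110110011000 = 3480

3480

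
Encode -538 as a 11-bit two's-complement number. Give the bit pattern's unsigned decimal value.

1510

538 in 11 bits: 01000011010
Invert: 10111100101
Add 1:  10111100110 = 1510
(Check: 2^11 - 538 = 2048 - 538 = 1510.)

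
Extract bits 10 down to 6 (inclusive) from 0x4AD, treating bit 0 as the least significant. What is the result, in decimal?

v = 010010101101
Shift right by 6: 010010
Mask low 5 bits: 10010 = 18

18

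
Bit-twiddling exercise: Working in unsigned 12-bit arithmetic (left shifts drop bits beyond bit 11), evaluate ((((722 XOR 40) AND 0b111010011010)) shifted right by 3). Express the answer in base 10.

83

722 = 001011010010
40 = 000000101000
→ XOR → 001011111010 = 762
0b111010011010 = 111010011010
→ AND → 001010011010 = 666
→ shifted right by 3 → 000001010011 = 83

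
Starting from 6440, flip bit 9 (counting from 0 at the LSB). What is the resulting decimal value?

x = 01100100101000
bit 9 is currently 0; toggle it via x ^ (1 << 9) = x ^ 512
→ 01101100101000 = 6952

6952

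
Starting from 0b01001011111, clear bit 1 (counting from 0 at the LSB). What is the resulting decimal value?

605

x = 01001011111
bit 1 is currently 1; clear it via x & ~(1 << 1) = x & ~2
→ 01001011101 = 605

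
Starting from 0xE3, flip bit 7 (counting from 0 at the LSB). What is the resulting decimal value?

99

x = 011100011
bit 7 is currently 1; toggle it via x ^ (1 << 7) = x ^ 128
→ 001100011 = 99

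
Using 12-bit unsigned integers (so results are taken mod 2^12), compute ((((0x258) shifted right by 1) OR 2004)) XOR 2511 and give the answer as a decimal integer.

0x258 = 001001011000
→ shifted right by 1 → 000100101100 = 300
2004 = 011111010100
→ OR → 011111111100 = 2044
2511 = 100111001111
→ XOR → 111000110011 = 3635

3635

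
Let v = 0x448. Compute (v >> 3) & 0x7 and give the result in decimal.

v = 0010001001000
Shift right by 3: 0010001001
Mask low 3 bits: 001 = 1

1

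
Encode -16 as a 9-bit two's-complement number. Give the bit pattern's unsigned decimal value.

16 in 9 bits: 000010000
Invert: 111101111
Add 1:  111110000 = 496
(Check: 2^9 - 16 = 512 - 16 = 496.)

496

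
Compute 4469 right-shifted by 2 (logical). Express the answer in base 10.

1117

4469 = 1000101110101
shift right by 2 → 0010001011101 = 1117
(equivalently, floor(4469 / 4))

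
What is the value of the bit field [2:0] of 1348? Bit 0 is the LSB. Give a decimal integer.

4

v = 10101000100
Shift right by 0: 10101000100
Mask low 3 bits: 100 = 4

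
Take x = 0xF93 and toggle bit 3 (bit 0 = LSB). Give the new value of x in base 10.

3995

x = 0111110010011
bit 3 is currently 0; toggle it via x ^ (1 << 3) = x ^ 8
→ 0111110011011 = 3995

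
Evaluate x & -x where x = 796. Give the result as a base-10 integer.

x = 1100011100 = 796
-x (two's complement) = …0011100100
AND   = 0000000100 = 4
(x & -x isolates the lowest set bit of x.)

4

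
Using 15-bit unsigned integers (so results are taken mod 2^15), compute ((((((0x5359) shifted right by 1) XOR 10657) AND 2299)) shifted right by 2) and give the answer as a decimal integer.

2

0x5359 = 101001101011001
→ shifted right by 1 → 010100110101100 = 10668
10657 = 010100110100001
→ XOR → 000000000001101 = 13
2299 = 000100011111011
→ AND → 000000000001001 = 9
→ shifted right by 2 → 000000000000010 = 2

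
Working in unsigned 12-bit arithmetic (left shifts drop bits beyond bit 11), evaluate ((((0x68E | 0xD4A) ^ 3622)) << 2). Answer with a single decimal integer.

1952

0x68E = 011010001110
0xD4A = 110101001010
→ | → 111111001110 = 4046
3622 = 111000100110
→ ^ → 000111101000 = 488
→ << 2 (mod 2^12) → 011110100000 = 1952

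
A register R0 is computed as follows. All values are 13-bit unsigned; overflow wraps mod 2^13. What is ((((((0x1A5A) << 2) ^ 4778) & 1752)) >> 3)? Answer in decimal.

0x1A5A = 1101001011010
→ << 2 (mod 2^13) → 0100101101000 = 2408
4778 = 1001010101010
→ ^ → 1101111000010 = 7106
1752 = 0011011011000
→ & → 0001011000000 = 704
→ >> 3 → 0000001011000 = 88

88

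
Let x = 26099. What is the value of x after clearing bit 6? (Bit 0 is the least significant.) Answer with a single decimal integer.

26035

x = 0110010111110011
bit 6 is currently 1; clear it via x & ~(1 << 6) = x & ~64
→ 0110010110110011 = 26035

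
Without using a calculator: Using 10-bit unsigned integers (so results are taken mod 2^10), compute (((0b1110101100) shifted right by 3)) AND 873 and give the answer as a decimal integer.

97

0b1110101100 = 1110101100
→ shifted right by 3 → 0001110101 = 117
873 = 1101101001
→ AND → 0001100001 = 97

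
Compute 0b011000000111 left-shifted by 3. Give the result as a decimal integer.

x = 00011000000111
shift left by 3 → 11000000111000 = 12344
(equivalently, 1543 × 2^3 = 1543 × 8)

12344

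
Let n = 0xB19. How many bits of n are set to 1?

0xB19 = 101100011001
Count the 1s: 1 + 1 + 1 + 1 + 1 + 1 = 6

6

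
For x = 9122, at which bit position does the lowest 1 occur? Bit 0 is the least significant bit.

9122 = 10001110100010
Trailing zeros: 1, so the lowest set bit is bit 1 (value 2).

1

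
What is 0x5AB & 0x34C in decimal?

264

0x5AB = 10110101011
0x34C = 01101001100
AND → 00100001000 = 264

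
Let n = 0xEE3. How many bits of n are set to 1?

8

0xEE3 = 111011100011
Count the 1s: 1 + 1 + 1 + 1 + 1 + 1 + 1 + 1 = 8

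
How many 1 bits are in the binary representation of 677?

5

677 = 1010100101
Count the 1s: 1 + 1 + 1 + 1 + 1 = 5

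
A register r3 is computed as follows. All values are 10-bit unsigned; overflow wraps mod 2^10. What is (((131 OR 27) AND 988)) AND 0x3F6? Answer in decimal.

131 = 0010000011
27 = 0000011011
→ OR → 0010011011 = 155
988 = 1111011100
→ AND → 0010011000 = 152
0x3F6 = 1111110110
→ AND → 0010010000 = 144

144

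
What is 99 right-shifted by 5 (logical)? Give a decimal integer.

99 = 1100011
shift right by 5 → 0000011 = 3
(equivalently, floor(99 / 32))

3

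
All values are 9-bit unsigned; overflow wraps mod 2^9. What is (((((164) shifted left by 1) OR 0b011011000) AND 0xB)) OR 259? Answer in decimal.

267

164 = 010100100
→ shifted left by 1 (mod 2^9) → 101001000 = 328
0b011011000 = 011011000
→ OR → 111011000 = 472
0xB = 000001011
→ AND → 000001000 = 8
259 = 100000011
→ OR → 100001011 = 267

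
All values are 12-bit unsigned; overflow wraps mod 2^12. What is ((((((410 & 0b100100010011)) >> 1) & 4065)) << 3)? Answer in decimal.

410 = 000110011010
0b100100010011 = 100100010011
→ & → 000100010010 = 274
→ >> 1 → 000010001001 = 137
4065 = 111111100001
→ & → 000010000001 = 129
→ << 3 (mod 2^12) → 010000001000 = 1032

1032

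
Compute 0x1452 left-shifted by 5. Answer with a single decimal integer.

166464

0x1452 = 000001010001010010
shift left by 5 → 101000101001000000 = 166464
(equivalently, 5202 × 2^5 = 5202 × 32)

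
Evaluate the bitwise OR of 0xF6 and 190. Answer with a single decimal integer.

254

0xF6 = 11110110
190 = 10111110
 OR → 11111110 = 254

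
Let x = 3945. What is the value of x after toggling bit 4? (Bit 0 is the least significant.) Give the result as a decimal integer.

x = 111101101001
bit 4 is currently 0; toggle it via x ^ (1 << 4) = x ^ 16
→ 111101111001 = 3961

3961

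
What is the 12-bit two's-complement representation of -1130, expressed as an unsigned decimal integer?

2966

1130 in 12 bits: 010001101010
Invert: 101110010101
Add 1:  101110010110 = 2966
(Check: 2^12 - 1130 = 4096 - 1130 = 2966.)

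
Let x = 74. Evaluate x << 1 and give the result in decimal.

148

74 = 01001010
shift left by 1 → 10010100 = 148
(equivalently, 74 × 2^1 = 74 × 2)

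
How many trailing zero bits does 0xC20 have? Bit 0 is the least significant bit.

0xC20 = 110000100000
Trailing zeros: 5, so the lowest set bit is bit 5 (value 32).

5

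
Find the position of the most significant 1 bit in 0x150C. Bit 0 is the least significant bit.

12

0x150C = 1010100001100
The topmost 1 is at position 12 (since 2^12 = 4096 ≤ 5388 < 8192).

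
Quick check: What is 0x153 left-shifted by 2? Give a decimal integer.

1356

0x153 = 00101010011
shift left by 2 → 10101001100 = 1356
(equivalently, 339 × 2^2 = 339 × 4)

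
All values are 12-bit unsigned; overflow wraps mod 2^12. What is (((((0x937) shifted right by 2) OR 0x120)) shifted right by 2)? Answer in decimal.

0x937 = 100100110111
→ shifted right by 2 → 001001001101 = 589
0x120 = 000100100000
→ OR → 001101101101 = 877
→ shifted right by 2 → 000011011011 = 219

219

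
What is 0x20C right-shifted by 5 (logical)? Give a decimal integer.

16

0x20C = 1000001100
shift right by 5 → 0000010000 = 16
(equivalently, floor(524 / 32))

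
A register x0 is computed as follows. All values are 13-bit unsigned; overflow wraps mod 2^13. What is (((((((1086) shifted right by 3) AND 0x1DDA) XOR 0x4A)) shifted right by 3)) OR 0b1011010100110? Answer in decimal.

5823

1086 = 0010000111110
→ shifted right by 3 → 0000010000111 = 135
0x1DDA = 1110111011010
→ AND → 0000010000010 = 130
0x4A = 0000001001010
→ XOR → 0000011001000 = 200
→ shifted right by 3 → 0000000011001 = 25
0b1011010100110 = 1011010100110
→ OR → 1011010111111 = 5823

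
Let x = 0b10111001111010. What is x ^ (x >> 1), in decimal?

14663

x = 10111001111010 = 11898
x>>1 = 01011100111101
XOR  = 11100101000111 = 14663
(x ^ (x >> 1) gives the standard binary-reflected Gray code of x.)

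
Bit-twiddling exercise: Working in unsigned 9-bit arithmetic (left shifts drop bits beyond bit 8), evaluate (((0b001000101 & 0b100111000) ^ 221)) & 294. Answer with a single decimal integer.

0b001000101 = 001000101
0b100111000 = 100111000
→ & → 000000000 = 0
221 = 011011101
→ ^ → 011011101 = 221
294 = 100100110
→ & → 000000100 = 4

4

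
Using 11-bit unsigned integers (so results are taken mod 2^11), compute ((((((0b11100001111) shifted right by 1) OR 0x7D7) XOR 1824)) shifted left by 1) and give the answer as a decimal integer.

494

0b11100001111 = 11100001111
→ shifted right by 1 → 01110000111 = 903
0x7D7 = 11111010111
→ OR → 11111010111 = 2007
1824 = 11100100000
→ XOR → 00011110111 = 247
→ shifted left by 1 (mod 2^11) → 00111101110 = 494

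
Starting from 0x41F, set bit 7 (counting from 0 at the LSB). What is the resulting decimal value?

1183

x = 010000011111
bit 7 is currently 0; set it via x | (1 << 7) = x | 128
→ 010010011111 = 1183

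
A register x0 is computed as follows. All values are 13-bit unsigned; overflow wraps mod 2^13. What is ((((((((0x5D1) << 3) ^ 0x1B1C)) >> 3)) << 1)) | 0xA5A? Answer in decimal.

0x5D1 = 0010111010001
→ << 3 (mod 2^13) → 0111010001000 = 3720
0x1B1C = 1101100011100
→ ^ → 1010110010100 = 5524
→ >> 3 → 0001010110010 = 690
→ << 1 (mod 2^13) → 0010101100100 = 1380
0xA5A = 0101001011010
→ | → 0111101111110 = 3966

3966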